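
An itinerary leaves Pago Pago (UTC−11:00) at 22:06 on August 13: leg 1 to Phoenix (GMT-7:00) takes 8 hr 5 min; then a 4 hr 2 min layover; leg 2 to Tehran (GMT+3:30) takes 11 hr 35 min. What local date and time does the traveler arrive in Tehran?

Convert departure to UTC: 22:06 + 11:00 = 09:06 UTC on Aug 14.
Add 8 hours 5 minutes leg 1 → 17:11 UTC.
Add 4 hours 2 minutes layover in Phoenix → 21:13 UTC.
Add 11 hours 35 minutes leg 2 → 08:48 UTC (Aug 15).
Tehran is UTC+3:30, so local arrival = 08:48 + 3:30 = 12:18 on Aug 15.

12:18 on Aug 15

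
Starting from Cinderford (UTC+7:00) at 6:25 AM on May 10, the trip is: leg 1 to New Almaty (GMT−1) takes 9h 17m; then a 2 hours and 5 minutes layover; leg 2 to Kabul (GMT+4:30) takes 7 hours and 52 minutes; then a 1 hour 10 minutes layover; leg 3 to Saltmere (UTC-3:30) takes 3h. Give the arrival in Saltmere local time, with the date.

7:19 PM on May 10

Convert departure to UTC: 6:25 AM − 7:00 = 11:25 PM UTC on May 9.
Add 9 hours and 17 minutes leg 1 → 8:42 AM UTC (May 10).
Add 2 hours 5 minutes layover in New Almaty → 10:47 AM UTC.
Add 7 hours and 52 minutes leg 2 → 6:39 PM UTC.
Add 1 hour 10 minutes layover in Kabul → 7:49 PM UTC.
Add 3 hours leg 3 → 10:49 PM UTC.
Saltmere is UTC−3:30, so local arrival = 10:49 PM − 3:30 = 7:19 PM on May 10.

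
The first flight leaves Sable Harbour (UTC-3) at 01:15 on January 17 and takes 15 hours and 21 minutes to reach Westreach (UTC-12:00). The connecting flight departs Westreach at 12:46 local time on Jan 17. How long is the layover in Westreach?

Convert departure to UTC: 01:15 + 3:00 = 04:15 UTC on Jan 17.
Add 15 hours 21 minutes flight time → 19:36 UTC.
Westreach is UTC−12:00, so local arrival = 19:36 − 12:00 = 07:36 on Jan 17.
Layover = 12:46 − 07:36 = 5 hours 10 minutes.

5 hours 10 minutes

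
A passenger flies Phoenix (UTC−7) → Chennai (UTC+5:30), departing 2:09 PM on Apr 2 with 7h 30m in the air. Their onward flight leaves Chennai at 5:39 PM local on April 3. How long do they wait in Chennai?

Convert departure to UTC: 2:09 PM + 7:00 = 9:09 PM UTC on Apr 2.
Add 7 hours 30 minutes flight time → 4:39 AM UTC (Apr 3).
Chennai is UTC+5:30, so local arrival = 4:39 AM + 5:30 = 10:09 AM on Apr 3.
Layover = 5:39 PM − 10:09 AM = 7 hours 30 minutes.

7 hours 30 minutes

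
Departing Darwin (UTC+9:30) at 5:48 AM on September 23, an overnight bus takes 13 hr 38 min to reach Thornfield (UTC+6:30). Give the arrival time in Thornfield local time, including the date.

4:26 PM on Sep 23

Thornfield is 3:00 behind Darwin.
After 13 hours and 38 minutes it is 7:26 PM in Darwin.
Shift by the zone difference: 7:26 PM − 3:00 = 4:26 PM on Sep 23 in Thornfield.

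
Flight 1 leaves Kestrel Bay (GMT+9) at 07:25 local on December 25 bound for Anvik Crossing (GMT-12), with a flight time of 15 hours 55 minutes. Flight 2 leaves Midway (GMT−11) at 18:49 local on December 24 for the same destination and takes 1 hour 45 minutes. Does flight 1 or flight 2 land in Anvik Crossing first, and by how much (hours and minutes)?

Flight 1 in UTC: 07:25 − 9:00 = 22:25 on Dec 24.
+15 hours 55 minutes → arrive 14:20 UTC on Dec 25.
Flight 2 in UTC: 18:49 + 11:00 = 05:49 on Dec 25.
+1 hour and 45 minutes → arrive 07:34 UTC on Dec 25.
Flight 2 lands earlier by 6 hours 46 minutes.

the second, by 6 hours 46 minutes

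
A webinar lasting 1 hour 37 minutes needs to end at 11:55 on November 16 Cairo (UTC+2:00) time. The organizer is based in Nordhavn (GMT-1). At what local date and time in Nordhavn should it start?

07:18 on November 16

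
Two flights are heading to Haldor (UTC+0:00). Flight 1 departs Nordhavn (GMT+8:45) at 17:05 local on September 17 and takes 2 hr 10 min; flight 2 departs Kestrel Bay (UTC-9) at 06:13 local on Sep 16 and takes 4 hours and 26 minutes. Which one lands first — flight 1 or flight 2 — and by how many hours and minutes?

Flight 1 in UTC: 17:05 − 8:45 = 08:20 on Sep 17.
+2 hours 10 minutes → arrive 10:30 UTC on Sep 17.
Flight 2 in UTC: 06:13 + 9:00 = 15:13 on Sep 16.
+4 hours 26 minutes → arrive 19:39 UTC on Sep 16.
Flight 2 lands earlier by 14 hours 51 minutes.

the second, by 14 hours 51 minutes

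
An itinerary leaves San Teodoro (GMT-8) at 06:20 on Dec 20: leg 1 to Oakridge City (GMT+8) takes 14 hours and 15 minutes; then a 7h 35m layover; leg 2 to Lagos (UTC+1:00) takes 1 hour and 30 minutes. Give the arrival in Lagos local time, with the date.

14:40 on Dec 21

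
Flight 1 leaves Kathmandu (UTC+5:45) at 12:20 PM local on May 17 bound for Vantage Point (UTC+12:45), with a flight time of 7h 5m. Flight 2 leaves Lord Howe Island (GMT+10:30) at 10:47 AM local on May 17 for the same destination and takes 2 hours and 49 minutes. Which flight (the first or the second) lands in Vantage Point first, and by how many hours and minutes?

the second, by 10 hours 34 minutes

Flight 1 in UTC: 12:20 PM − 5:45 = 6:35 AM on May 17.
+7 hours 5 minutes → arrive 1:40 PM UTC on May 17.
Flight 2 in UTC: 10:47 AM − 10:30 = 12:17 AM on May 17.
+2 hours and 49 minutes → arrive 3:06 AM UTC on May 17.
Flight 2 lands earlier by 10 hours 34 minutes.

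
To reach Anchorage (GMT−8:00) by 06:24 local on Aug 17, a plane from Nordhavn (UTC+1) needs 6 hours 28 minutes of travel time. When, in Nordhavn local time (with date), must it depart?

Target arrival in UTC: 06:24 + 8:00 = 14:24 on Aug 17.
Subtract 6 hours 28 minutes → departure 07:56 UTC on Aug 17.
Nordhavn is UTC+1:00: 07:56 + 1:00 = 08:56 on Aug 17.

08:56 on August 17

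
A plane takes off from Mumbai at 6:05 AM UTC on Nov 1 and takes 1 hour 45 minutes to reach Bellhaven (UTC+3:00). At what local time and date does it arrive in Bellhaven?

Departure is given in UTC: 6:05 AM on Nov 1.
Add 1 hour 45 minutes → 7:50 AM UTC.
Bellhaven is UTC+3:00: 7:50 AM + 3:00 = 10:50 AM on Nov 1.

10:50 AM on Nov 1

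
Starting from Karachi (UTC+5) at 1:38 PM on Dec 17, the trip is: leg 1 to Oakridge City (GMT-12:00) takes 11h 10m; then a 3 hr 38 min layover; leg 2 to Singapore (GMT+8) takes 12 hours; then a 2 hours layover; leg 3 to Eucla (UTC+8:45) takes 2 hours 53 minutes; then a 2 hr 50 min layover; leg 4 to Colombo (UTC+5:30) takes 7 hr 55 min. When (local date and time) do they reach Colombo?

Convert departure to UTC: 1:38 PM − 5:00 = 8:38 AM UTC on Dec 17.
Add 11 hours 10 minutes leg 1 → 7:48 PM UTC.
Add 3 hours and 38 minutes layover in Oakridge City → 11:26 PM UTC.
Add 12 hours leg 2 → 11:26 AM UTC (Dec 18).
Add 2 hours layover in Singapore → 1:26 PM UTC.
Add 2 hours and 53 minutes leg 3 → 4:19 PM UTC.
Add 2 hours 50 minutes layover in Eucla → 7:09 PM UTC.
Add 7 hours and 55 minutes leg 4 → 3:04 AM UTC (Dec 19).
Colombo is UTC+5:30, so local arrival = 3:04 AM + 5:30 = 8:34 AM on Dec 19.

8:34 AM on December 19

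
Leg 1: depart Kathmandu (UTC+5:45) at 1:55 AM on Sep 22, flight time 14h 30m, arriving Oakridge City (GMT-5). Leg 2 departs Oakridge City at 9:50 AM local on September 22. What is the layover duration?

4 hours 10 minutes

Convert departure to UTC: 1:55 AM − 5:45 = 8:10 PM UTC on Sep 21.
Add 14 hours 30 minutes flight time → 10:40 AM UTC (Sep 22).
Oakridge City is UTC−5:00, so local arrival = 10:40 AM − 5:00 = 5:40 AM on Sep 22.
Layover = 9:50 AM − 5:40 AM = 4 hours 10 minutes.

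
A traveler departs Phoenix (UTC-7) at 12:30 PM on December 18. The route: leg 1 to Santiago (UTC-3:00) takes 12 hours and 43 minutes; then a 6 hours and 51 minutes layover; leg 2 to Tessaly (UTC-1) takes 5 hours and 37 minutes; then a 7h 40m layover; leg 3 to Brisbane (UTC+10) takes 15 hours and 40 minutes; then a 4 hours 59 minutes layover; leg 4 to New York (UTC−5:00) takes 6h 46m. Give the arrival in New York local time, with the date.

2:46 AM on December 21

Convert departure to UTC: 12:30 PM + 7:00 = 7:30 PM UTC on Dec 18.
Add 12 hours 43 minutes leg 1 → 8:13 AM UTC (Dec 19).
Add 6 hours and 51 minutes layover in Santiago → 3:04 PM UTC.
Add 5 hours 37 minutes leg 2 → 8:41 PM UTC.
Add 7 hours 40 minutes layover in Tessaly → 4:21 AM UTC (Dec 20).
Add 15 hours 40 minutes leg 3 → 8:01 PM UTC.
Add 4 hours and 59 minutes layover in Brisbane → 1:00 AM UTC (Dec 21).
Add 6 hours 46 minutes leg 4 → 7:46 AM UTC.
New York is UTC−5:00, so local arrival = 7:46 AM − 5:00 = 2:46 AM on Dec 21.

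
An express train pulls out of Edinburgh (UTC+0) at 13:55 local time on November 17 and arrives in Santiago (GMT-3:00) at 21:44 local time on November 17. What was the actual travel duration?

Departure is already UTC: 13:55 on Nov 17.
Arrival in UTC: 21:44 + 3:00 = 00:44 on Nov 18.
Elapsed = 00:44 − 13:55 (+1 day) = 10 hours 49 minutes.

10 hours 49 minutes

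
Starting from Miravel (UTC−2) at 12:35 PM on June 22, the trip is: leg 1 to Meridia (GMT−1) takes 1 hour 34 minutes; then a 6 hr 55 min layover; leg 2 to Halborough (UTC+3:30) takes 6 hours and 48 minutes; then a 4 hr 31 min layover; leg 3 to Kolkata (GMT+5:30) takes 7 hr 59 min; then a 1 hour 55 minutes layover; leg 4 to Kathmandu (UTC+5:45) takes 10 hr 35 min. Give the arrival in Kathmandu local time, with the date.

12:37 PM on Jun 24

Convert departure to UTC: 12:35 PM + 2:00 = 2:35 PM UTC on Jun 22.
Add 1 hour 34 minutes leg 1 → 4:09 PM UTC.
Add 6 hours 55 minutes layover in Meridia → 11:04 PM UTC.
Add 6 hours and 48 minutes leg 2 → 5:52 AM UTC (Jun 23).
Add 4 hours and 31 minutes layover in Halborough → 10:23 AM UTC.
Add 7 hours 59 minutes leg 3 → 6:22 PM UTC.
Add 1 hour 55 minutes layover in Kolkata → 8:17 PM UTC.
Add 10 hours and 35 minutes leg 4 → 6:52 AM UTC (Jun 24).
Kathmandu is UTC+5:45, so local arrival = 6:52 AM + 5:45 = 12:37 PM on Jun 24.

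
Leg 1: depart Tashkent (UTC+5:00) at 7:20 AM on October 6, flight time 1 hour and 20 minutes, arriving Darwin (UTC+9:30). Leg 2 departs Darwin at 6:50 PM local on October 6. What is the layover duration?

Convert departure to UTC: 7:20 AM − 5:00 = 2:20 AM UTC on Oct 6.
Add 1 hour 20 minutes flight time → 3:40 AM UTC.
Darwin is UTC+9:30, so local arrival = 3:40 AM + 9:30 = 1:10 PM on Oct 6.
Layover = 6:50 PM − 1:10 PM = 5 hours 40 minutes.

5 hours 40 minutes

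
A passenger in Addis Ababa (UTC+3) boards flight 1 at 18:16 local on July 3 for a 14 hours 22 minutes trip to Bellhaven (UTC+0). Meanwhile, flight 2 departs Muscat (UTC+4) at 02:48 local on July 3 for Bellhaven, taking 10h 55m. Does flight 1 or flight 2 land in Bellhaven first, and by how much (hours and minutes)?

the second, by 19 hours 55 minutes

Flight 1 in UTC: 18:16 − 3:00 = 15:16 on Jul 3.
+14 hours and 22 minutes → arrive 05:38 UTC on Jul 4.
Flight 2 in UTC: 02:48 − 4:00 = 22:48 on Jul 2.
+10 hours and 55 minutes → arrive 09:43 UTC on Jul 3.
Flight 2 lands earlier by 19 hours 55 minutes.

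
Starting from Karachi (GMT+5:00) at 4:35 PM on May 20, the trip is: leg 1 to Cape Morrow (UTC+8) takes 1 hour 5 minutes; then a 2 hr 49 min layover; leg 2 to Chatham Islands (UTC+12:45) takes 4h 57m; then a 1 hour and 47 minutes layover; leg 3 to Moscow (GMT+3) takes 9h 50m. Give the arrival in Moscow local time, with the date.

11:03 AM on May 21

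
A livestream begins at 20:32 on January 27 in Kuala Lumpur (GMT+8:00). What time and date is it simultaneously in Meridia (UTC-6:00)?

06:32 on Jan 27

Meridia is 14:00 behind Kuala Lumpur.
Shift by the zone difference: 20:32 − 14:00 = 06:32 on Jan 27 in Meridia.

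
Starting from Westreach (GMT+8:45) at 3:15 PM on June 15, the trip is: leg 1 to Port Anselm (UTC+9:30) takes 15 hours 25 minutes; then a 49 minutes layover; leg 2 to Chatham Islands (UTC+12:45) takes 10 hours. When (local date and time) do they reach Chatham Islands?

9:29 PM on Jun 16

Convert departure to UTC: 3:15 PM − 8:45 = 6:30 AM UTC on Jun 15.
Add 15 hours 25 minutes leg 1 → 9:55 PM UTC.
Add 49 minutes layover in Port Anselm → 10:44 PM UTC.
Add 10 hours leg 2 → 8:44 AM UTC (Jun 16).
Chatham Islands is UTC+12:45, so local arrival = 8:44 AM + 12:45 = 9:29 PM on Jun 16.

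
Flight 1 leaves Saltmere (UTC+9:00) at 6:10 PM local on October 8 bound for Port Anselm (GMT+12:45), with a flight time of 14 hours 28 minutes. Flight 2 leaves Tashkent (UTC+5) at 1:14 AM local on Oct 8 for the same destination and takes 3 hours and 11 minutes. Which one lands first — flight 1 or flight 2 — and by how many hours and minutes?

Flight 1 in UTC: 6:10 PM − 9:00 = 9:10 AM on Oct 8.
+14 hours 28 minutes → arrive 11:38 PM UTC on Oct 8.
Flight 2 in UTC: 1:14 AM − 5:00 = 8:14 PM on Oct 7.
+3 hours 11 minutes → arrive 11:25 PM UTC on Oct 7.
Flight 2 lands earlier by 24 hours 13 minutes.

the second, by 24 hours 13 minutes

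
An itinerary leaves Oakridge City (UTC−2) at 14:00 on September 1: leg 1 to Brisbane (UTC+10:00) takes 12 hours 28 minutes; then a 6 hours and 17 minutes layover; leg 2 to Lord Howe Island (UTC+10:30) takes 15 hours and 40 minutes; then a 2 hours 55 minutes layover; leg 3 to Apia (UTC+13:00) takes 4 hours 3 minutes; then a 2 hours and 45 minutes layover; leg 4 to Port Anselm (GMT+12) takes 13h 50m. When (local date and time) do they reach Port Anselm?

13:58 on Sep 4

Convert departure to UTC: 14:00 + 2:00 = 16:00 UTC on Sep 1.
Add 12 hours 28 minutes leg 1 → 04:28 UTC (Sep 2).
Add 6 hours and 17 minutes layover in Brisbane → 10:45 UTC.
Add 15 hours and 40 minutes leg 2 → 02:25 UTC (Sep 3).
Add 2 hours and 55 minutes layover in Lord Howe Island → 05:20 UTC.
Add 4 hours 3 minutes leg 3 → 09:23 UTC.
Add 2 hours 45 minutes layover in Apia → 12:08 UTC.
Add 13 hours 50 minutes leg 4 → 01:58 UTC (Sep 4).
Port Anselm is UTC+12:00, so local arrival = 01:58 + 12:00 = 13:58 on Sep 4.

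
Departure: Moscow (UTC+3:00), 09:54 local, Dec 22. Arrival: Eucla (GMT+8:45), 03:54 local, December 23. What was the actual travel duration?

12 hours 15 minutes

Eucla is 5:45 ahead of Moscow.
Clock-face elapsed time (ignoring zones) is 18 hours.
Actual elapsed = 18 hours − 5:45 = 12 hours 15 minutes.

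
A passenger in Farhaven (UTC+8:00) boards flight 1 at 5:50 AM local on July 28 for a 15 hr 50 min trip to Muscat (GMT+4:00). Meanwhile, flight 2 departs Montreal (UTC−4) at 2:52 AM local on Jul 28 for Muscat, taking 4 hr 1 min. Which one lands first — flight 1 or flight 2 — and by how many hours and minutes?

Flight 1 in UTC: 5:50 AM − 8:00 = 9:50 PM on Jul 27.
+15 hours and 50 minutes → arrive 1:40 PM UTC on Jul 28.
Flight 2 in UTC: 2:52 AM + 4:00 = 6:52 AM on Jul 28.
+4 hours 1 minute → arrive 10:53 AM UTC on Jul 28.
Flight 2 lands earlier by 2 hours 47 minutes.

the second, by 2 hours 47 minutes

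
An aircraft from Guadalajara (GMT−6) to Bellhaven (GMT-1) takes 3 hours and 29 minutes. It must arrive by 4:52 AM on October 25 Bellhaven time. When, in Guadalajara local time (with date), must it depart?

Target arrival in UTC: 4:52 AM + 1:00 = 5:52 AM on Oct 25.
Subtract 3 hours 29 minutes → departure 2:23 AM UTC on Oct 25.
Guadalajara is UTC−6:00: 2:23 AM − 6:00 = 8:23 PM on Oct 24.

8:23 PM on October 24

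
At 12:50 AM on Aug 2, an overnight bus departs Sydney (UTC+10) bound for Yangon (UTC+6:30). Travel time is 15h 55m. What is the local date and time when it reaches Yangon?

Yangon is 3:30 behind Sydney.
After 15 hours 55 minutes it is 4:45 PM in Sydney.
Shift by the zone difference: 4:45 PM − 3:30 = 1:15 PM on Aug 2 in Yangon.

1:15 PM on August 2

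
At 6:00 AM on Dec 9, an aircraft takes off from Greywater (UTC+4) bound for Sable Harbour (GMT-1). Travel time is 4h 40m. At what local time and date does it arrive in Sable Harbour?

Convert departure to UTC: 6:00 AM − 4:00 = 2:00 AM UTC on Dec 9.
Add 4 hours 40 minutes travel time → 6:40 AM UTC.
Sable Harbour is UTC−1:00, so local arrival = 6:40 AM − 1:00 = 5:40 AM on Dec 9.

5:40 AM on December 9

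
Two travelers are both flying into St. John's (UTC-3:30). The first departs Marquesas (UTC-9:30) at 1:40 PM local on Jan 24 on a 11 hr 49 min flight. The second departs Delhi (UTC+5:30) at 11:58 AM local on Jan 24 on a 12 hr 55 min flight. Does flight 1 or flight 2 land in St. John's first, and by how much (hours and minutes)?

Flight 1 in UTC: 1:40 PM + 9:30 = 11:10 PM on Jan 24.
+11 hours and 49 minutes → arrive 10:59 AM UTC on Jan 25.
Flight 2 in UTC: 11:58 AM − 5:30 = 6:28 AM on Jan 24.
+12 hours 55 minutes → arrive 7:23 PM UTC on Jan 24.
Flight 2 lands earlier by 15 hours 36 minutes.

the second, by 15 hours 36 minutes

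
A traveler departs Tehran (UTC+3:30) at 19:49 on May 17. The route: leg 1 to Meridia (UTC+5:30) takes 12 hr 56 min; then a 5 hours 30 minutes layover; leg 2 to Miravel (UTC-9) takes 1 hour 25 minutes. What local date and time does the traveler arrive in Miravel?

Convert departure to UTC: 19:49 − 3:30 = 16:19 UTC on May 17.
Add 12 hours and 56 minutes leg 1 → 05:15 UTC (May 18).
Add 5 hours 30 minutes layover in Meridia → 10:45 UTC.
Add 1 hour and 25 minutes leg 2 → 12:10 UTC.
Miravel is UTC−9:00, so local arrival = 12:10 − 9:00 = 03:10 on May 18.

03:10 on May 18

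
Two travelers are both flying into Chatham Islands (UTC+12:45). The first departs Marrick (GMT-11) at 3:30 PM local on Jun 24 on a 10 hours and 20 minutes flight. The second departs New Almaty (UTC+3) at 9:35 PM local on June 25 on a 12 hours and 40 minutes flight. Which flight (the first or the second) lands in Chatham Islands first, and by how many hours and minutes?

the first, by 18 hours 25 minutes

Flight 1 in UTC: 3:30 PM + 11:00 = 2:30 AM on Jun 25.
+10 hours 20 minutes → arrive 12:50 PM UTC on Jun 25.
Flight 2 in UTC: 9:35 PM − 3:00 = 6:35 PM on Jun 25.
+12 hours 40 minutes → arrive 7:15 AM UTC on Jun 26.
Flight 1 lands earlier by 18 hours 25 minutes.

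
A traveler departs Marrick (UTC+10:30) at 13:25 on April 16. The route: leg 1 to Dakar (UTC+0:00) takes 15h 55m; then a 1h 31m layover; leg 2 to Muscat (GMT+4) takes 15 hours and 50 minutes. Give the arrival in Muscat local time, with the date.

Convert departure to UTC: 13:25 − 10:30 = 02:55 UTC on Apr 16.
Add 15 hours and 55 minutes leg 1 → 18:50 UTC.
Add 1 hour and 31 minutes layover in Dakar → 20:21 UTC.
Add 15 hours 50 minutes leg 2 → 12:11 UTC (Apr 17).
Muscat is UTC+4:00, so local arrival = 12:11 + 4:00 = 16:11 on Apr 17.

16:11 on April 17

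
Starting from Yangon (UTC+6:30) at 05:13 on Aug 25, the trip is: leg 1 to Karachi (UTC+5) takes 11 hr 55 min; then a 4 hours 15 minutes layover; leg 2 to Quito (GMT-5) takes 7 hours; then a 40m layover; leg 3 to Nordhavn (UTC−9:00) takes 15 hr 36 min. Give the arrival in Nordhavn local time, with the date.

05:09 on Aug 26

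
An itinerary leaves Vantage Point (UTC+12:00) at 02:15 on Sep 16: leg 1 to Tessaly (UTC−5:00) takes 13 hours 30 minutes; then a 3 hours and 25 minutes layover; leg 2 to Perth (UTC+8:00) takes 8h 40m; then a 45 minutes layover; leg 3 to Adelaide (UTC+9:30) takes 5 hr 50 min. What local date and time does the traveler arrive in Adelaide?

07:55 on September 17

Convert departure to UTC: 02:15 − 12:00 = 14:15 UTC on Sep 15.
Add 13 hours and 30 minutes leg 1 → 03:45 UTC (Sep 16).
Add 3 hours and 25 minutes layover in Tessaly → 07:10 UTC.
Add 8 hours 40 minutes leg 2 → 15:50 UTC.
Add 45 minutes layover in Perth → 16:35 UTC.
Add 5 hours and 50 minutes leg 3 → 22:25 UTC.
Adelaide is UTC+9:30, so local arrival = 22:25 + 9:30 = 07:55 on Sep 17.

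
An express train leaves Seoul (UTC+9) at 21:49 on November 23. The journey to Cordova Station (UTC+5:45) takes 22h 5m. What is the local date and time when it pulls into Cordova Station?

16:39 on Nov 24

Convert departure to UTC: 21:49 − 9:00 = 12:49 UTC on Nov 23.
Add 22 hours 5 minutes travel time → 10:54 UTC (Nov 24).
Cordova Station is UTC+5:45, so local arrival = 10:54 + 5:45 = 16:39 on Nov 24.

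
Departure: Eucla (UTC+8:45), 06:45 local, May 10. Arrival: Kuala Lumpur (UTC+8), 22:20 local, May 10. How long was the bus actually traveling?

Departure in UTC: 06:45 − 8:45 = 22:00 on May 9.
Arrival in UTC: 22:20 − 8:00 = 14:20 on May 10.
Elapsed = 14:20 − 22:00 (+1 day) = 16 hours 20 minutes.

16 hours 20 minutes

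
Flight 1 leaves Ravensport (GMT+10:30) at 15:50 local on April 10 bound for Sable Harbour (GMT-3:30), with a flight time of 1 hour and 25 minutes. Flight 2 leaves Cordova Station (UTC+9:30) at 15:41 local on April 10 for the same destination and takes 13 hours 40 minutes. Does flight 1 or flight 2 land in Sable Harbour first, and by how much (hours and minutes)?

Flight 1 in UTC: 15:50 − 10:30 = 05:20 on Apr 10.
+1 hour 25 minutes → arrive 06:45 UTC on Apr 10.
Flight 2 in UTC: 15:41 − 9:30 = 06:11 on Apr 10.
+13 hours 40 minutes → arrive 19:51 UTC on Apr 10.
Flight 1 lands earlier by 13 hours 6 minutes.

the first, by 13 hours 6 minutes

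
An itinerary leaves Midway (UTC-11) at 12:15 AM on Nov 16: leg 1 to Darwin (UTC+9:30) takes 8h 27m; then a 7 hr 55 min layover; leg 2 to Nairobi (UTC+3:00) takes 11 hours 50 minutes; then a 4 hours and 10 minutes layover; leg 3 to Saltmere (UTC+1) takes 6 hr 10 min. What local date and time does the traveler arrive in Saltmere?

2:47 AM on November 18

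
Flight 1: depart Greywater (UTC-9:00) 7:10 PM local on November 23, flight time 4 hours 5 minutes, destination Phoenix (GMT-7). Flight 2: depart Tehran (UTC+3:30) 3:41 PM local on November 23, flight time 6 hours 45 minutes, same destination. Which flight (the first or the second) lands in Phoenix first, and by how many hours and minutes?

the second, by 13 hours 19 minutes

Flight 1 in UTC: 7:10 PM + 9:00 = 4:10 AM on Nov 24.
+4 hours and 5 minutes → arrive 8:15 AM UTC on Nov 24.
Flight 2 in UTC: 3:41 PM − 3:30 = 12:11 PM on Nov 23.
+6 hours 45 minutes → arrive 6:56 PM UTC on Nov 23.
Flight 2 lands earlier by 13 hours 19 minutes.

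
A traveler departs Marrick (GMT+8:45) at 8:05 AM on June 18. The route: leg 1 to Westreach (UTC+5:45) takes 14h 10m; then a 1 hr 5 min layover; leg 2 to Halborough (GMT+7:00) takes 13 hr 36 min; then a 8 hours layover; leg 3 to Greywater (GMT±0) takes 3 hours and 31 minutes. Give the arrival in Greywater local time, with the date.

Convert departure to UTC: 8:05 AM − 8:45 = 11:20 PM UTC on Jun 17.
Add 14 hours 10 minutes leg 1 → 1:30 PM UTC (Jun 18).
Add 1 hour 5 minutes layover in Westreach → 2:35 PM UTC.
Add 13 hours 36 minutes leg 2 → 4:11 AM UTC (Jun 19).
Add 8 hours layover in Halborough → 12:11 PM UTC.
Add 3 hours and 31 minutes leg 3 → 3:42 PM UTC.
Greywater is UTC+0, so local arrival is the same: 3:42 PM on Jun 19.

3:42 PM on June 19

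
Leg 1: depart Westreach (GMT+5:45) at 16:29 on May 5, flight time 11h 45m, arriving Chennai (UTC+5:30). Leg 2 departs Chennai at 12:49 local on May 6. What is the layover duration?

8 hours 50 minutes

Convert departure to UTC: 16:29 − 5:45 = 10:44 UTC on May 5.
Add 11 hours 45 minutes flight time → 22:29 UTC.
Chennai is UTC+5:30, so local arrival = 22:29 + 5:30 = 03:59 on May 6.
Layover = 12:49 − 03:59 = 8 hours 50 minutes.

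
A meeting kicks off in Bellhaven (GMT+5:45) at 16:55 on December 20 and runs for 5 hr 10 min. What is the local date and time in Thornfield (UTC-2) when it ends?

14:20 on December 20

Convert start to UTC: 16:55 − 5:45 = 11:10 UTC on Dec 20.
Add 5 hours 10 minutes duration → 16:20 UTC.
Thornfield is UTC−2:00, so local end time = 16:20 − 2:00 = 14:20 on Dec 20.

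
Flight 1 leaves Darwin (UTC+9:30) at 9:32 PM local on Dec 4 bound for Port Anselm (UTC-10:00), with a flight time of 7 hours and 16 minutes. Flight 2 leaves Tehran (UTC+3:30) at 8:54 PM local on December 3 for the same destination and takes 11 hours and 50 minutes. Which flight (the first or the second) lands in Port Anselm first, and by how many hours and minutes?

the second, by 14 hours 4 minutes

Flight 1 in UTC: 9:32 PM − 9:30 = 12:02 PM on Dec 4.
+7 hours 16 minutes → arrive 7:18 PM UTC on Dec 4.
Flight 2 in UTC: 8:54 PM − 3:30 = 5:24 PM on Dec 3.
+11 hours and 50 minutes → arrive 5:14 AM UTC on Dec 4.
Flight 2 lands earlier by 14 hours 4 minutes.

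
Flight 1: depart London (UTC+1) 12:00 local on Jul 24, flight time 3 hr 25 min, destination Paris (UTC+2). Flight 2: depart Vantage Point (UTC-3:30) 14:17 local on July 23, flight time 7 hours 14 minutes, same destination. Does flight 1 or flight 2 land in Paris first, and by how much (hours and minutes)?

Flight 1 in UTC: 12:00 − 1:00 = 11:00 on Jul 24.
+3 hours and 25 minutes → arrive 14:25 UTC on Jul 24.
Flight 2 in UTC: 14:17 + 3:30 = 17:47 on Jul 23.
+7 hours 14 minutes → arrive 01:01 UTC on Jul 24.
Flight 2 lands earlier by 13 hours 24 minutes.

the second, by 13 hours 24 minutes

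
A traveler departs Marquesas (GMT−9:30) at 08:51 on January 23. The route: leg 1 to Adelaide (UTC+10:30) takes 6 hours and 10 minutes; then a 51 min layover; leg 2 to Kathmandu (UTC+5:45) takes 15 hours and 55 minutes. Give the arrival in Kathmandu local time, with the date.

Convert departure to UTC: 08:51 + 9:30 = 18:21 UTC on Jan 23.
Add 6 hours and 10 minutes leg 1 → 00:31 UTC (Jan 24).
Add 51 minutes layover in Adelaide → 01:22 UTC.
Add 15 hours 55 minutes leg 2 → 17:17 UTC.
Kathmandu is UTC+5:45, so local arrival = 17:17 + 5:45 = 23:02 on Jan 24.

23:02 on Jan 24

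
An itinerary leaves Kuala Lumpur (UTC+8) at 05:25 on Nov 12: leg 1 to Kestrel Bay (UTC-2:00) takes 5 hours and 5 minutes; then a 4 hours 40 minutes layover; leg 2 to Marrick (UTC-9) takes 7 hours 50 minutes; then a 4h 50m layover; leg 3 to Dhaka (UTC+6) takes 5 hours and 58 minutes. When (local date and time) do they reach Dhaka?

Convert departure to UTC: 05:25 − 8:00 = 21:25 UTC on Nov 11.
Add 5 hours and 5 minutes leg 1 → 02:30 UTC (Nov 12).
Add 4 hours and 40 minutes layover in Kestrel Bay → 07:10 UTC.
Add 7 hours and 50 minutes leg 2 → 15:00 UTC.
Add 4 hours 50 minutes layover in Marrick → 19:50 UTC.
Add 5 hours and 58 minutes leg 3 → 01:48 UTC (Nov 13).
Dhaka is UTC+6:00, so local arrival = 01:48 + 6:00 = 07:48 on Nov 13.

07:48 on November 13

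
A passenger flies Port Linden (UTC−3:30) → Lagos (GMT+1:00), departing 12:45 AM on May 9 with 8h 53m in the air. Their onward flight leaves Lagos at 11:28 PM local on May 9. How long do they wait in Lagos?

Convert departure to UTC: 12:45 AM + 3:30 = 4:15 AM UTC on May 9.
Add 8 hours 53 minutes flight time → 1:08 PM UTC.
Lagos is UTC+1:00, so local arrival = 1:08 PM + 1:00 = 2:08 PM on May 9.
Layover = 11:28 PM − 2:08 PM = 9 hours 20 minutes.

9 hours 20 minutes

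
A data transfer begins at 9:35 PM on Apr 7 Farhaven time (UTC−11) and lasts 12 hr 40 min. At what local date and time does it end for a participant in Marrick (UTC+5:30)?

Convert start to UTC: 9:35 PM + 11:00 = 8:35 AM UTC on Apr 8.
Add 12 hours and 40 minutes duration → 9:15 PM UTC.
Marrick is UTC+5:30, so local end time = 9:15 PM + 5:30 = 2:45 AM on Apr 9.

2:45 AM on April 9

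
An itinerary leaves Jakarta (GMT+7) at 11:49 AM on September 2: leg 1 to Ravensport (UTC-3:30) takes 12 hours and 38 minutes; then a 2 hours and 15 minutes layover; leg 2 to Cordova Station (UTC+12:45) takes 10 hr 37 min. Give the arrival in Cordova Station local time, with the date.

7:04 PM on September 3

Convert departure to UTC: 11:49 AM − 7:00 = 4:49 AM UTC on Sep 2.
Add 12 hours 38 minutes leg 1 → 5:27 PM UTC.
Add 2 hours and 15 minutes layover in Ravensport → 7:42 PM UTC.
Add 10 hours and 37 minutes leg 2 → 6:19 AM UTC (Sep 3).
Cordova Station is UTC+12:45, so local arrival = 6:19 AM + 12:45 = 7:04 PM on Sep 3.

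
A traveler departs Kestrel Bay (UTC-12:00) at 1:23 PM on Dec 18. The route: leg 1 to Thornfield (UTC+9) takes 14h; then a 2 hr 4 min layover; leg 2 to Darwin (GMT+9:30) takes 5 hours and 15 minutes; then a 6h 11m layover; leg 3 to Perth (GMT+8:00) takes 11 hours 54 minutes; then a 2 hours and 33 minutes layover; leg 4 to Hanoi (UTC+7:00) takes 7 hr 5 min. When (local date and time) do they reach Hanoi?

Convert departure to UTC: 1:23 PM + 12:00 = 1:23 AM UTC on Dec 19.
Add 14 hours leg 1 → 3:23 PM UTC.
Add 2 hours 4 minutes layover in Thornfield → 5:27 PM UTC.
Add 5 hours 15 minutes leg 2 → 10:42 PM UTC.
Add 6 hours 11 minutes layover in Darwin → 4:53 AM UTC (Dec 20).
Add 11 hours 54 minutes leg 3 → 4:47 PM UTC.
Add 2 hours 33 minutes layover in Perth → 7:20 PM UTC.
Add 7 hours and 5 minutes leg 4 → 2:25 AM UTC (Dec 21).
Hanoi is UTC+7:00, so local arrival = 2:25 AM + 7:00 = 9:25 AM on Dec 21.

9:25 AM on Dec 21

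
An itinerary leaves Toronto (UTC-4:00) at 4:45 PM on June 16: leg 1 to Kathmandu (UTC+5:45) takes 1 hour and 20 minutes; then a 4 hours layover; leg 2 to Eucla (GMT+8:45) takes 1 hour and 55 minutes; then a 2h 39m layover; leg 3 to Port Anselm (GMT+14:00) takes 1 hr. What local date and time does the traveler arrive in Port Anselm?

9:39 PM on June 17

Convert departure to UTC: 4:45 PM + 4:00 = 8:45 PM UTC on Jun 16.
Add 1 hour and 20 minutes leg 1 → 10:05 PM UTC.
Add 4 hours layover in Kathmandu → 2:05 AM UTC (Jun 17).
Add 1 hour and 55 minutes leg 2 → 4:00 AM UTC.
Add 2 hours 39 minutes layover in Eucla → 6:39 AM UTC.
Add 1 hour leg 3 → 7:39 AM UTC.
Port Anselm is UTC+14:00, so local arrival = 7:39 AM + 14:00 = 9:39 PM on Jun 17.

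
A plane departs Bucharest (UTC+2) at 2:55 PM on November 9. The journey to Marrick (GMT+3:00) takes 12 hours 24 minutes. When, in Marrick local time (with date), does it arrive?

Marrick is 1:00 ahead of Bucharest.
After 12 hours 24 minutes it is 3:19 AM (Nov 10) in Bucharest.
Shift by the zone difference: 3:19 AM + 1:00 = 4:19 AM on Nov 10 in Marrick.

4:19 AM on Nov 10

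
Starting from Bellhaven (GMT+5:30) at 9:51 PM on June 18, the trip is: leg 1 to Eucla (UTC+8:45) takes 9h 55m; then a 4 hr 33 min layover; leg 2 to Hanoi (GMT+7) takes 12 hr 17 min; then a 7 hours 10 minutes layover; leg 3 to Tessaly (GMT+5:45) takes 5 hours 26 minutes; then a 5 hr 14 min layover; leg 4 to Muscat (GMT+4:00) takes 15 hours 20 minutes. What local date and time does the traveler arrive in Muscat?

8:16 AM on June 21

Convert departure to UTC: 9:51 PM − 5:30 = 4:21 PM UTC on Jun 18.
Add 9 hours 55 minutes leg 1 → 2:16 AM UTC (Jun 19).
Add 4 hours 33 minutes layover in Eucla → 6:49 AM UTC.
Add 12 hours 17 minutes leg 2 → 7:06 PM UTC.
Add 7 hours 10 minutes layover in Hanoi → 2:16 AM UTC (Jun 20).
Add 5 hours 26 minutes leg 3 → 7:42 AM UTC.
Add 5 hours 14 minutes layover in Tessaly → 12:56 PM UTC.
Add 15 hours 20 minutes leg 4 → 4:16 AM UTC (Jun 21).
Muscat is UTC+4:00, so local arrival = 4:16 AM + 4:00 = 8:16 AM on Jun 21.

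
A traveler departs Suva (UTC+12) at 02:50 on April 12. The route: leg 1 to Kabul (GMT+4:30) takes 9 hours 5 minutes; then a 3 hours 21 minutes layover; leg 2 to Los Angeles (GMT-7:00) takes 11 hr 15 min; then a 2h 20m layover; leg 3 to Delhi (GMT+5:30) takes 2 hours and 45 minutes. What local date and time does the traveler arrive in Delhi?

Convert departure to UTC: 02:50 − 12:00 = 14:50 UTC on Apr 11.
Add 9 hours and 5 minutes leg 1 → 23:55 UTC.
Add 3 hours 21 minutes layover in Kabul → 03:16 UTC (Apr 12).
Add 11 hours 15 minutes leg 2 → 14:31 UTC.
Add 2 hours 20 minutes layover in Los Angeles → 16:51 UTC.
Add 2 hours 45 minutes leg 3 → 19:36 UTC.
Delhi is UTC+5:30, so local arrival = 19:36 + 5:30 = 01:06 on Apr 13.

01:06 on Apr 13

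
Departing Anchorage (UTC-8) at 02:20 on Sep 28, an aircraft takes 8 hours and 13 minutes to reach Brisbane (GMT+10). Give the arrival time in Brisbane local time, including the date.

Brisbane is 18:00 ahead of Anchorage.
After 8 hours and 13 minutes it is 10:33 in Anchorage.
Shift by the zone difference: 10:33 + 18:00 = 04:33 on Sep 29 in Brisbane.

04:33 on September 29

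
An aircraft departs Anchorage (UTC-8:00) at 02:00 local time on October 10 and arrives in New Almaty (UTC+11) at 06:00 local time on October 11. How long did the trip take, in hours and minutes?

9 hours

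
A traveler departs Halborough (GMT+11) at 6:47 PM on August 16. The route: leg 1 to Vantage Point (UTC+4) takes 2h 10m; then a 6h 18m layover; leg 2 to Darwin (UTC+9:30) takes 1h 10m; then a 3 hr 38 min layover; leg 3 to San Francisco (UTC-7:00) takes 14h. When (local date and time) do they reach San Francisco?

4:03 AM on Aug 17

Convert departure to UTC: 6:47 PM − 11:00 = 7:47 AM UTC on Aug 16.
Add 2 hours and 10 minutes leg 1 → 9:57 AM UTC.
Add 6 hours 18 minutes layover in Vantage Point → 4:15 PM UTC.
Add 1 hour and 10 minutes leg 2 → 5:25 PM UTC.
Add 3 hours and 38 minutes layover in Darwin → 9:03 PM UTC.
Add 14 hours leg 3 → 11:03 AM UTC (Aug 17).
San Francisco is UTC−7:00, so local arrival = 11:03 AM − 7:00 = 4:03 AM on Aug 17.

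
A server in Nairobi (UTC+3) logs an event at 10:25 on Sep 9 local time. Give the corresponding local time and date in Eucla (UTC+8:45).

16:10 on September 9

Eucla is 5:45 ahead of Nairobi.
Shift by the zone difference: 10:25 + 5:45 = 16:10 on Sep 9 in Eucla.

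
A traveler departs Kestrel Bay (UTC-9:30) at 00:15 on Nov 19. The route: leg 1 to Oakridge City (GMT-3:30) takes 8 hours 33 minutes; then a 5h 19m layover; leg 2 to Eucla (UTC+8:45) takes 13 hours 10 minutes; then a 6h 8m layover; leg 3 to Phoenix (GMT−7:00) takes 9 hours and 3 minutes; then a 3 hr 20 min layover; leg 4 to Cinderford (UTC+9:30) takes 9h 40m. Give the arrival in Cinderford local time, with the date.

02:28 on November 22

Convert departure to UTC: 00:15 + 9:30 = 09:45 UTC on Nov 19.
Add 8 hours and 33 minutes leg 1 → 18:18 UTC.
Add 5 hours 19 minutes layover in Oakridge City → 23:37 UTC.
Add 13 hours 10 minutes leg 2 → 12:47 UTC (Nov 20).
Add 6 hours 8 minutes layover in Eucla → 18:55 UTC.
Add 9 hours and 3 minutes leg 3 → 03:58 UTC (Nov 21).
Add 3 hours 20 minutes layover in Phoenix → 07:18 UTC.
Add 9 hours 40 minutes leg 4 → 16:58 UTC.
Cinderford is UTC+9:30, so local arrival = 16:58 + 9:30 = 02:28 on Nov 22.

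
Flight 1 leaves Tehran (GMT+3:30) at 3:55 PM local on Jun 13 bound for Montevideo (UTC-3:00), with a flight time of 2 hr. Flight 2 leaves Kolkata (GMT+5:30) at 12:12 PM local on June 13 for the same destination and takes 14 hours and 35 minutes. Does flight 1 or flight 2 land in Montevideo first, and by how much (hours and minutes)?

the first, by 6 hours 52 minutes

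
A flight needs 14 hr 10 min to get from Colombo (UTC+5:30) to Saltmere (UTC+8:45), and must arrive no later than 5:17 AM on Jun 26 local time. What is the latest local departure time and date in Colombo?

11:52 AM on June 25

Target arrival in UTC: 5:17 AM − 8:45 = 8:32 PM on Jun 25.
Subtract 14 hours and 10 minutes → departure 6:22 AM UTC on Jun 25.
Colombo is UTC+5:30: 6:22 AM + 5:30 = 11:52 AM on Jun 25.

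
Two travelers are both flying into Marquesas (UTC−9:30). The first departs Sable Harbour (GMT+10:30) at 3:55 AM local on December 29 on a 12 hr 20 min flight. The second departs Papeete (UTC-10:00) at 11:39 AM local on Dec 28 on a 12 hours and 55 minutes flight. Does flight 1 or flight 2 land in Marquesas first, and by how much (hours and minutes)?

the first, by 4 hours 49 minutes

Flight 1 in UTC: 3:55 AM − 10:30 = 5:25 PM on Dec 28.
+12 hours 20 minutes → arrive 5:45 AM UTC on Dec 29.
Flight 2 in UTC: 11:39 AM + 10:00 = 9:39 PM on Dec 28.
+12 hours 55 minutes → arrive 10:34 AM UTC on Dec 29.
Flight 1 lands earlier by 4 hours 49 minutes.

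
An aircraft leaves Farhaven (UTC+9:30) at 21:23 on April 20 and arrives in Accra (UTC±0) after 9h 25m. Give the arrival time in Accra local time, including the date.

21:18 on April 20

Convert departure to UTC: 21:23 − 9:30 = 11:53 UTC on Apr 20.
Add 9 hours and 25 minutes travel time → 21:18 UTC.
Accra is UTC+0, so local arrival is the same: 21:18 on Apr 20.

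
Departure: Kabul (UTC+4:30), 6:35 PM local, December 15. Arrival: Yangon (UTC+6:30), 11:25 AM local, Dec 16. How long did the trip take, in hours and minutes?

14 hours 50 minutes

Departure in UTC: 6:35 PM − 4:30 = 2:05 PM on Dec 15.
Arrival in UTC: 11:25 AM − 6:30 = 4:55 AM on Dec 16.
Elapsed = 4:55 AM − 2:05 PM (+1 day) = 14 hours 50 minutes.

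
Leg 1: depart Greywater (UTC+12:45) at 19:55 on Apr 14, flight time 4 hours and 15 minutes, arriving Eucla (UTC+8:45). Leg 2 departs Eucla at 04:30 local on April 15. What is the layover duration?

Convert departure to UTC: 19:55 − 12:45 = 07:10 UTC on Apr 14.
Add 4 hours 15 minutes flight time → 11:25 UTC.
Eucla is UTC+8:45, so local arrival = 11:25 + 8:45 = 20:10 on Apr 14.
Layover = 04:30 − 20:10 (+1 day) = 8 hours 20 minutes.

8 hours 20 minutes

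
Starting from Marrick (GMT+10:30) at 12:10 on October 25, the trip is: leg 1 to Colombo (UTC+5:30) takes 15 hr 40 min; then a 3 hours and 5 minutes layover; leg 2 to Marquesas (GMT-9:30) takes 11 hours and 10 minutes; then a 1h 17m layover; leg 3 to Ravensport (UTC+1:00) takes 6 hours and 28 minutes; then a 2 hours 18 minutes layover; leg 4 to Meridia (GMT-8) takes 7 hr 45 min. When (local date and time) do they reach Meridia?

Convert departure to UTC: 12:10 − 10:30 = 01:40 UTC on Oct 25.
Add 15 hours 40 minutes leg 1 → 17:20 UTC.
Add 3 hours and 5 minutes layover in Colombo → 20:25 UTC.
Add 11 hours 10 minutes leg 2 → 07:35 UTC (Oct 26).
Add 1 hour 17 minutes layover in Marquesas → 08:52 UTC.
Add 6 hours 28 minutes leg 3 → 15:20 UTC.
Add 2 hours and 18 minutes layover in Ravensport → 17:38 UTC.
Add 7 hours 45 minutes leg 4 → 01:23 UTC (Oct 27).
Meridia is UTC−8:00, so local arrival = 01:23 − 8:00 = 17:23 on Oct 26.

17:23 on October 26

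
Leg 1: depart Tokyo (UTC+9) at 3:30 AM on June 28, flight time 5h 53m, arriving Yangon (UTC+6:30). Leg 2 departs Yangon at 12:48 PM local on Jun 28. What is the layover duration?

Convert departure to UTC: 3:30 AM − 9:00 = 6:30 PM UTC on Jun 27.
Add 5 hours and 53 minutes flight time → 12:23 AM UTC (Jun 28).
Yangon is UTC+6:30, so local arrival = 12:23 AM + 6:30 = 6:53 AM on Jun 28.
Layover = 12:48 PM − 6:53 AM = 5 hours 55 minutes.

5 hours 55 minutes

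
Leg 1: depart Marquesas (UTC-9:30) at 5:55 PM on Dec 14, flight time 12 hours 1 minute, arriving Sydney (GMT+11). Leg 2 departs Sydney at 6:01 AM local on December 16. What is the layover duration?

Convert departure to UTC: 5:55 PM + 9:30 = 3:25 AM UTC on Dec 15.
Add 12 hours and 1 minute flight time → 3:26 PM UTC.
Sydney is UTC+11:00, so local arrival = 3:26 PM + 11:00 = 2:26 AM on Dec 16.
Layover = 6:01 AM − 2:26 AM = 3 hours 35 minutes.

3 hours 35 minutes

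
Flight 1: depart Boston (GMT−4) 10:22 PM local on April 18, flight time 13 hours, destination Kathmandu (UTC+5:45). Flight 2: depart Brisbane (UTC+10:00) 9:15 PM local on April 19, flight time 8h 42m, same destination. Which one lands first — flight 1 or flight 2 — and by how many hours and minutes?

the first, by 4 hours 35 minutes

Flight 1 in UTC: 10:22 PM + 4:00 = 2:22 AM on Apr 19.
+13 hours → arrive 3:22 PM UTC on Apr 19.
Flight 2 in UTC: 9:15 PM − 10:00 = 11:15 AM on Apr 19.
+8 hours and 42 minutes → arrive 7:57 PM UTC on Apr 19.
Flight 1 lands earlier by 4 hours 35 minutes.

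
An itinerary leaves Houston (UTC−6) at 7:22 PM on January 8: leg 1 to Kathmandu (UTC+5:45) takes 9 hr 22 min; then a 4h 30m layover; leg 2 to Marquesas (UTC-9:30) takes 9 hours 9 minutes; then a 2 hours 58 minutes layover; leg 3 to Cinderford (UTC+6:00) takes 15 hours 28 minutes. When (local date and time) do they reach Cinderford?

12:49 AM on Jan 11

Convert departure to UTC: 7:22 PM + 6:00 = 1:22 AM UTC on Jan 9.
Add 9 hours and 22 minutes leg 1 → 10:44 AM UTC.
Add 4 hours and 30 minutes layover in Kathmandu → 3:14 PM UTC.
Add 9 hours 9 minutes leg 2 → 12:23 AM UTC (Jan 10).
Add 2 hours 58 minutes layover in Marquesas → 3:21 AM UTC.
Add 15 hours and 28 minutes leg 3 → 6:49 PM UTC.
Cinderford is UTC+6:00, so local arrival = 6:49 PM + 6:00 = 12:49 AM on Jan 11.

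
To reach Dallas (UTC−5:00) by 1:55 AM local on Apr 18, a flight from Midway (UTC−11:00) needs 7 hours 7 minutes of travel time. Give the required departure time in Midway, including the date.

Target arrival in UTC: 1:55 AM + 5:00 = 6:55 AM on Apr 18.
Subtract 7 hours and 7 minutes → departure 11:48 PM UTC on Apr 17.
Midway is UTC−11:00: 11:48 PM − 11:00 = 12:48 PM on Apr 17.

12:48 PM on April 17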